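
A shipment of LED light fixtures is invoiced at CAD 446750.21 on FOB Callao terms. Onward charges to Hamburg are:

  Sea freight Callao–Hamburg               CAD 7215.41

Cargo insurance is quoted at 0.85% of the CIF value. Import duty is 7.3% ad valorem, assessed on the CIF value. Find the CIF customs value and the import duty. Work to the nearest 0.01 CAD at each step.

CIF value: CAD 457857.41; import duty: CAD 33423.59

Let C be the CIF value. C = FOB price + freight + 0.85% × C
C − 0.85% × C = 446750.21 + 7215.41
0.9915 × C = 453965.62
C = 453965.62 / 0.9915 = 457857.41
Insurance premium = 0.85% × 457857.41 = 3891.79
Import duty = 457857.41 × 7.3% = 33423.59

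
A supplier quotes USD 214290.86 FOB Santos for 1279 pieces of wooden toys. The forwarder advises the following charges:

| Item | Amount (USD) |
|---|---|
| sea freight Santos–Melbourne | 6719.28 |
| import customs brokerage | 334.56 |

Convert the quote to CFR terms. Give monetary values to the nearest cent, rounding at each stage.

CFR price: USD 221010.14

Not relevant to the conversion: brokerage — on the buyer under both terms; not part of either seller's price.
From FOB to CFR, the seller additionally bears: freight.
CFR price = 214290.86 + 6719.28 = 221010.14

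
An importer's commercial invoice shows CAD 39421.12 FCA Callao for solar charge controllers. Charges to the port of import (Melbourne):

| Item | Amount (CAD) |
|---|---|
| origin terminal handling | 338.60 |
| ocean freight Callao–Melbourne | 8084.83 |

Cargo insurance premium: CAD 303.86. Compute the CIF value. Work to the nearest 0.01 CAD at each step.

CIF = FCA price + pre-shipment costs + freight + insurance
CIF = 39421.12 + 338.60 + 8084.83 + 303.86 = 48148.41

CIF value: CAD 48148.41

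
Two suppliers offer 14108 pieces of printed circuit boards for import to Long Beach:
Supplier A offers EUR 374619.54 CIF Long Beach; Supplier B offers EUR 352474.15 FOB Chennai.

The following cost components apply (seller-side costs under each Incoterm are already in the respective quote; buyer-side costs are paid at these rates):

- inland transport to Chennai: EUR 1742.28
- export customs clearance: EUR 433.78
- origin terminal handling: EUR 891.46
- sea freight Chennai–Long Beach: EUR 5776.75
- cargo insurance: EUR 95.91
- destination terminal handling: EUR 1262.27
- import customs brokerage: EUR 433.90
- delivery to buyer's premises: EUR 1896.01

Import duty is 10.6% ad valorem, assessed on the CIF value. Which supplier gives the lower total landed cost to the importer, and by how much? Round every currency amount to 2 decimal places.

Supplier A (CIF):
The CIF price already equals the CIF value: 374619.54
Import duty = 374619.54 × 10.6% = 39709.67
Buyer bears (A): 1262.27 + 433.90 + 1896.01 = 3592.18
Landed cost (A) = invoice 374619.54 + 3592.18 + duty 39709.67 = 417921.39
Supplier B (FOB):
CIF value = FOB price + freight + insurance = 352474.15 + 5776.75 + 95.91 = 358346.81
Import duty = 358346.81 × 10.6% = 37984.76
Buyer bears (B): 5776.75 + 95.91 + 1262.27 + 433.90 + 1896.01 = 9464.84
Landed cost (B) = invoice 352474.15 + 9464.84 + duty 37984.76 = 399923.75
Difference = |417921.39 − 399923.75| = 17997.64

Supplier B is cheaper by EUR 17997.64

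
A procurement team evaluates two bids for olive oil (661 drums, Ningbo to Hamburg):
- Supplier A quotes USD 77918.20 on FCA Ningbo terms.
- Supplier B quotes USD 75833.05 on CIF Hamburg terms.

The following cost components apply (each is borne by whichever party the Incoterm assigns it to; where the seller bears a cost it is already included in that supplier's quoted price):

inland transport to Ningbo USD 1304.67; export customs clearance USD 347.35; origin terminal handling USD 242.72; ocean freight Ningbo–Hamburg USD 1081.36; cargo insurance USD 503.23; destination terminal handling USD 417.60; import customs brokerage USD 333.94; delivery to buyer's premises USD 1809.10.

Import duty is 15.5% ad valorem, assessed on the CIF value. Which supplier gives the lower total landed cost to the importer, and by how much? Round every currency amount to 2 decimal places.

Supplier B is cheaper by USD 4518.89

Supplier A (FCA):
CIF value = FCA price + origin terminal + freight + insurance = 77918.20 + 242.72 + 1081.36 + 503.23 = 79745.51
Import duty = 79745.51 × 15.5% = 12360.55
Buyer bears (A): 242.72 + 1081.36 + 503.23 + 417.60 + 333.94 + 1809.10 = 4387.95
Landed cost (A) = invoice 77918.20 + 4387.95 + duty 12360.55 = 94666.70
Supplier B (CIF):
The CIF price already equals the CIF value: 75833.05
Import duty = 75833.05 × 15.5% = 11754.12
Buyer bears (B): 417.60 + 333.94 + 1809.10 = 2560.64
Landed cost (B) = invoice 75833.05 + 2560.64 + duty 11754.12 = 90147.81
Difference = |94666.70 − 90147.81| = 4518.89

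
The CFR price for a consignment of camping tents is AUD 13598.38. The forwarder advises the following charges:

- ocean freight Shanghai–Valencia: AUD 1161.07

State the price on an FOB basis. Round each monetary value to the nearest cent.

From CFR to FOB, the seller no longer bears: freight.
FOB price = 13598.38 − 1161.07 = 12437.31

FOB price: AUD 12437.31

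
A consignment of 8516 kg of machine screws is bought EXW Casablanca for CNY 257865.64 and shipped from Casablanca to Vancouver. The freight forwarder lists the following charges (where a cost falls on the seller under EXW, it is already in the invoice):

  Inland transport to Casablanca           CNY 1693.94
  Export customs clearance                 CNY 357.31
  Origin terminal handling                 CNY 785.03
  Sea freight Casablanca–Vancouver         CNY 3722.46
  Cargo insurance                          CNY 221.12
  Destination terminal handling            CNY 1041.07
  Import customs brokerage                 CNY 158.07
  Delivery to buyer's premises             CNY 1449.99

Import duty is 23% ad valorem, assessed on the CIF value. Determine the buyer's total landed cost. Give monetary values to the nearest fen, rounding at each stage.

Total landed cost: CNY 328163.10

EXW: the seller makes goods available at their premises; the buyer bears all onward costs.
CIF value = EXW price + inland to port + export clearance + origin terminal + freight + insurance = 257865.64 + 1693.94 + 357.31 + 785.03 + 3722.46 + 221.12 = 264645.50
Import duty = 264645.50 × 23% = 60868.47
Buyer bears: inland to port 1693.94 + export clearance 357.31 + origin terminal 785.03 + freight 3722.46 + insurance 221.12 + destination terminal 1041.07 + brokerage 158.07 + delivery 1449.99 + duty 60868.47 = 70297.46
Landed cost = invoice 257865.64 + 70297.46 = 328163.10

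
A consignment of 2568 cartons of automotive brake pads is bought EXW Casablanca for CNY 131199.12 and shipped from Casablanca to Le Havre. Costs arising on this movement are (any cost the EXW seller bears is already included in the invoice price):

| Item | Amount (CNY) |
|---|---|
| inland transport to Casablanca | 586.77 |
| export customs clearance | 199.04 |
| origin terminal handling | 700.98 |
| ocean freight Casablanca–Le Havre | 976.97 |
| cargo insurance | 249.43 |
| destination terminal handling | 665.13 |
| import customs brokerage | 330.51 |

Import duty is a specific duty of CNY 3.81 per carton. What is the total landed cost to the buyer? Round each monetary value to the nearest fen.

Total landed cost: CNY 144692.03

EXW: the seller makes goods available at their premises; the buyer bears all onward costs.
CIF value = EXW price + inland to port + export clearance + origin terminal + freight + insurance = 131199.12 + 586.77 + 199.04 + 700.98 + 976.97 + 249.43 = 133912.31
Import duty = 2568 × 3.81 = 9784.08
Buyer bears: inland to port 586.77 + export clearance 199.04 + origin terminal 700.98 + freight 976.97 + insurance 249.43 + destination terminal 665.13 + brokerage 330.51 + duty 9784.08 = 13492.91
Landed cost = invoice 131199.12 + 13492.91 = 144692.03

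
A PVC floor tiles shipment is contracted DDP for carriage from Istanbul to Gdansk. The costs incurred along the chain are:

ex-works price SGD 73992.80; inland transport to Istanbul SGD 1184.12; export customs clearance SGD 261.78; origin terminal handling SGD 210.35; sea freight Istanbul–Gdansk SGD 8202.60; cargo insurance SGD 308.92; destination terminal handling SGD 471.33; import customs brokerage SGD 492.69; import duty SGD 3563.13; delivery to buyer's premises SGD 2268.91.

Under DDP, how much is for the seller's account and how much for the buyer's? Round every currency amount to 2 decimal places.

DDP: the seller bears all costs including import duty.
Seller's account: goods 73992.80 + inland to port 1184.12 + export clearance 261.78 + origin terminal 210.35 + freight 8202.60 + insurance 308.92 + destination terminal 471.33 + brokerage 492.69 + duty 3563.13 + delivery 2268.91 = 90956.63
Buyer's account: 0.00

Seller: SGD 90956.63; buyer: SGD 0.00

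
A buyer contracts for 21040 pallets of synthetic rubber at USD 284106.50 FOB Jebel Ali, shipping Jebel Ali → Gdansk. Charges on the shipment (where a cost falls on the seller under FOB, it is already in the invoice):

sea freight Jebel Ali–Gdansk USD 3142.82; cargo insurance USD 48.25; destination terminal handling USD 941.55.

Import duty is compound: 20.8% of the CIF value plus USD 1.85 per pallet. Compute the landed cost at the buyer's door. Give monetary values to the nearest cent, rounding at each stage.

FOB: the seller bears costs until goods are on board at the origin port; the buyer bears freight, insurance and all costs thereafter.
CIF value = FOB price + freight + insurance = 284106.50 + 3142.82 + 48.25 = 287297.57
Ad valorem component: 287297.57 × 20.8% = 59757.89
Specific component: 21040 × 1.85 = 38924.00
Import duty = 59757.89 + 38924.00 = 98681.89
Buyer bears: freight 3142.82 + insurance 48.25 + destination terminal 941.55 + duty 98681.89 = 102814.51
Landed cost = invoice 284106.50 + 102814.51 = 386921.01

Total landed cost: USD 386921.01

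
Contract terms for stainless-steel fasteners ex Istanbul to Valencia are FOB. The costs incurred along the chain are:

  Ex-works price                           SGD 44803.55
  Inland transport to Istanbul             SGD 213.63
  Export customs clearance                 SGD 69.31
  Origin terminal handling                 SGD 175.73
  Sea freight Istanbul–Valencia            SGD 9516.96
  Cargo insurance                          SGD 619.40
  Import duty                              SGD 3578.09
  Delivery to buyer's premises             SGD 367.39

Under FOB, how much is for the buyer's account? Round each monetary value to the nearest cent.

FOB: the seller bears costs until goods are on board at the origin port; the buyer bears freight, insurance and all costs thereafter.
Seller's account: goods 44803.55 + inland to port 213.63 + export clearance 69.31 + origin terminal 175.73 = 45262.22
Buyer's account: freight 9516.96 + insurance 619.40 + duty 3578.09 + delivery 367.39 = 14081.84

Buyer's account: SGD 14081.84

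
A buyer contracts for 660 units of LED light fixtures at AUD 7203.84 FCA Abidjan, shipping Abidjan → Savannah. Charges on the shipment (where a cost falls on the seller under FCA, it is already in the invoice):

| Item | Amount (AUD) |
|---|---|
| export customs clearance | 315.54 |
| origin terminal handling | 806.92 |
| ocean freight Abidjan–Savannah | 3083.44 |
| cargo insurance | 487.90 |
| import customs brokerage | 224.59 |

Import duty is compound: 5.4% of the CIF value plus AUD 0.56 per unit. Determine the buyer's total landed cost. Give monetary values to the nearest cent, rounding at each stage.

Total landed cost: AUD 12801.72

FCA: the seller delivers export-cleared goods to the carrier; the buyer bears costs from that point.
Already in the invoice (seller's account under FCA): export clearance — exclude.
CIF value = FCA price + origin terminal + freight + insurance = 7203.84 + 806.92 + 3083.44 + 487.90 = 11582.10
Ad valorem component: 11582.10 × 5.4% = 625.43
Specific component: 660 × 0.56 = 369.60
Import duty = 625.43 + 369.60 = 995.03
Buyer bears: origin terminal 806.92 + freight 3083.44 + insurance 487.90 + brokerage 224.59 + duty 995.03 = 5597.88
Landed cost = invoice 7203.84 + 5597.88 = 12801.72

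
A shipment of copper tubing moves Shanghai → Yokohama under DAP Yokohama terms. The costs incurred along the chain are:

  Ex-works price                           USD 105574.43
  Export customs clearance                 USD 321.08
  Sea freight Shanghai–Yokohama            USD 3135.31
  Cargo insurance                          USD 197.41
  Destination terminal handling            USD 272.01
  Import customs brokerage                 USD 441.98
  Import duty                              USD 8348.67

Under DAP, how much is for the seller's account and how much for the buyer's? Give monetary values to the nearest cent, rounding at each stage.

Seller: USD 109500.24; buyer: USD 8790.65

DAP: the seller bears all costs to the named destination except import duty and clearance.
Seller's account: goods 105574.43 + export clearance 321.08 + freight 3135.31 + insurance 197.41 + destination terminal 272.01 = 109500.24
Buyer's account: brokerage 441.98 + duty 8348.67 = 8790.65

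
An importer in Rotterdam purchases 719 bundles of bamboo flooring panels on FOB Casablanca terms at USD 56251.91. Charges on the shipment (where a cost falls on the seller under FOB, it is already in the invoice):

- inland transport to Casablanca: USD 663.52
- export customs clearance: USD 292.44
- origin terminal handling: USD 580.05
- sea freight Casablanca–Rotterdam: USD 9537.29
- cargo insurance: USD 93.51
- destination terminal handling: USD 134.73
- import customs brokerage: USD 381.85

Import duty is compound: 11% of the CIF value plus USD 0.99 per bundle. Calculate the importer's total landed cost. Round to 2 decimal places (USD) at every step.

Total landed cost: USD 74358.20

FOB: the seller bears costs until goods are on board at the origin port; the buyer bears freight, insurance and all costs thereafter.
Already in the invoice (seller's account under FOB): inland to port, export clearance, origin terminal — exclude.
CIF value = FOB price + freight + insurance = 56251.91 + 9537.29 + 93.51 = 65882.71
Ad valorem component: 65882.71 × 11% = 7247.10
Specific component: 719 × 0.99 = 711.81
Import duty = 7247.10 + 711.81 = 7958.91
Buyer bears: freight 9537.29 + insurance 93.51 + destination terminal 134.73 + brokerage 381.85 + duty 7958.91 = 18106.29
Landed cost = invoice 56251.91 + 18106.29 = 74358.20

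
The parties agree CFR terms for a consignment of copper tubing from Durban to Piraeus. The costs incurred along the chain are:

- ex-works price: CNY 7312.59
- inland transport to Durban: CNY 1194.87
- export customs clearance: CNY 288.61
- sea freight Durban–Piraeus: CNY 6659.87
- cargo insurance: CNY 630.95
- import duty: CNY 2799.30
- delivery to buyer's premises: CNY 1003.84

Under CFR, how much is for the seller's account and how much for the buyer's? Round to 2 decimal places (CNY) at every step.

Seller: CNY 15455.94; buyer: CNY 4434.09

CFR: the seller pays costs through ocean freight to the destination port, but not insurance.
Seller's account: goods 7312.59 + inland to port 1194.87 + export clearance 288.61 + freight 6659.87 = 15455.94
Buyer's account: insurance 630.95 + duty 2799.30 + delivery 1003.84 = 4434.09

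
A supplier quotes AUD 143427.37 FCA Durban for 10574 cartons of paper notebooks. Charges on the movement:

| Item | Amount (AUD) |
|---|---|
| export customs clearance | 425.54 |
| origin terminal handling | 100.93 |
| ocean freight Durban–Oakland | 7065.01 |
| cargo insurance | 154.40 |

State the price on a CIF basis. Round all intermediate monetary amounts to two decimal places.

CIF price: AUD 150747.71

Not relevant to the conversion: export clearance — on the seller under both FCA and CIF; already in the FCA price and stays in the CIF price.
From FCA to CIF, the seller additionally bears: origin terminal, freight, insurance.
CIF price = 143427.37 + 100.93 + 7065.01 + 154.40 = 150747.71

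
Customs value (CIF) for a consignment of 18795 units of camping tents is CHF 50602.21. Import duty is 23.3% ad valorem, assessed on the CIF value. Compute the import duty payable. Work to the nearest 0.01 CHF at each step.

Import duty: CHF 11790.31

Import duty = 50602.21 × 23.3% = 11790.31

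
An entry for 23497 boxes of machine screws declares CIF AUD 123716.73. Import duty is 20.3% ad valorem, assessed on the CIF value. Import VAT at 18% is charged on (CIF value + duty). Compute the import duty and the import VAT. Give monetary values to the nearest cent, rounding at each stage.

Import duty = 123716.73 × 20.3% = 25114.50
VAT base = CIF + duty = 123716.73 + 25114.50 = 148831.23
Import VAT = 148831.23 × 18% = 26789.62

Import duty: AUD 25114.50; import VAT: AUD 26789.62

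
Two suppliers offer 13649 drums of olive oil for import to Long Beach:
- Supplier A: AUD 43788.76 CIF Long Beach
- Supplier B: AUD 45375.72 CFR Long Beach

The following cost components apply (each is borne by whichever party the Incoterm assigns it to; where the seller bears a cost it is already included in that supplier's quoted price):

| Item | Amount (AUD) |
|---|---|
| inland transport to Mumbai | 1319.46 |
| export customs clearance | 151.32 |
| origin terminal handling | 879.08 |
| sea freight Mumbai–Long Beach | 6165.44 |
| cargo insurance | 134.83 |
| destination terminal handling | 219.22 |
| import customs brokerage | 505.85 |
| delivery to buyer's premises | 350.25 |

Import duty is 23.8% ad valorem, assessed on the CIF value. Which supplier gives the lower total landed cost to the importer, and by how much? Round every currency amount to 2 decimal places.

Supplier A (CIF):
The CIF price already equals the CIF value: 43788.76
Import duty = 43788.76 × 23.8% = 10421.72
Buyer bears (A): 219.22 + 505.85 + 350.25 = 1075.32
Landed cost (A) = invoice 43788.76 + 1075.32 + duty 10421.72 = 55285.80
Supplier B (CFR):
CIF value = CFR price + insurance = 45375.72 + 134.83 = 45510.55
Import duty = 45510.55 × 23.8% = 10831.51
Buyer bears (B): 134.83 + 219.22 + 505.85 + 350.25 = 1210.15
Landed cost (B) = invoice 45375.72 + 1210.15 + duty 10831.51 = 57417.38
Difference = |55285.80 − 57417.38| = 2131.58

Supplier A is cheaper by AUD 2131.58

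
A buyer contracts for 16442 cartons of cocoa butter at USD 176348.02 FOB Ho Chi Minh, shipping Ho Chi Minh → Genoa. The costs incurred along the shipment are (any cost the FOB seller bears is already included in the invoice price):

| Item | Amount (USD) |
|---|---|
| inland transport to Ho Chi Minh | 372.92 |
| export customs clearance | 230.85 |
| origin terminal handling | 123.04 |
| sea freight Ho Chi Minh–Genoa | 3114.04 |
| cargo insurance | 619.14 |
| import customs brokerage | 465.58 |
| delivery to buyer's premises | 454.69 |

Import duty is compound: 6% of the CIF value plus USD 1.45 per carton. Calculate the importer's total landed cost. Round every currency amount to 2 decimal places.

FOB: the seller bears costs until goods are on board at the origin port; the buyer bears freight, insurance and all costs thereafter.
Already in the invoice (seller's account under FOB): inland to port, export clearance, origin terminal — exclude.
CIF value = FOB price + freight + insurance = 176348.02 + 3114.04 + 619.14 = 180081.20
Ad valorem component: 180081.20 × 6% = 10804.87
Specific component: 16442 × 1.45 = 23840.90
Import duty = 10804.87 + 23840.90 = 34645.77
Buyer bears: freight 3114.04 + insurance 619.14 + brokerage 465.58 + delivery 454.69 + duty 34645.77 = 39299.22
Landed cost = invoice 176348.02 + 39299.22 = 215647.24

Total landed cost: USD 215647.24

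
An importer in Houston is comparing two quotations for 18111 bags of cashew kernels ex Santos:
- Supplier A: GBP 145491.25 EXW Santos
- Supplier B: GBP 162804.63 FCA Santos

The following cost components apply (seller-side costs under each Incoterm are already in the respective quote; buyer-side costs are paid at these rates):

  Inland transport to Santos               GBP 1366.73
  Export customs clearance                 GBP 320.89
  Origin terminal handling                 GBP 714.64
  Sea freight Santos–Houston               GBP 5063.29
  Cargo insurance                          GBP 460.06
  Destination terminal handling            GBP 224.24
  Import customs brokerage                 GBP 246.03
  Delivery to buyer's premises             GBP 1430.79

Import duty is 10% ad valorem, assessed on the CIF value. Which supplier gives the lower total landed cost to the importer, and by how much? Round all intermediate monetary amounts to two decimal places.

Supplier A (EXW):
CIF value = EXW price + inland to port + export clearance + origin terminal + freight + insurance = 145491.25 + 1366.73 + 320.89 + 714.64 + 5063.29 + 460.06 = 153416.86
Import duty = 153416.86 × 10% = 15341.69
Buyer bears (A): 1366.73 + 320.89 + 714.64 + 5063.29 + 460.06 + 224.24 + 246.03 + 1430.79 = 9826.67
Landed cost (A) = invoice 145491.25 + 9826.67 + duty 15341.69 = 170659.61
Supplier B (FCA):
CIF value = FCA price + origin terminal + freight + insurance = 162804.63 + 714.64 + 5063.29 + 460.06 = 169042.62
Import duty = 169042.62 × 10% = 16904.26
Buyer bears (B): 714.64 + 5063.29 + 460.06 + 224.24 + 246.03 + 1430.79 = 8139.05
Landed cost (B) = invoice 162804.63 + 8139.05 + duty 16904.26 = 187847.94
Difference = |170659.61 − 187847.94| = 17188.33

Supplier A is cheaper by GBP 17188.33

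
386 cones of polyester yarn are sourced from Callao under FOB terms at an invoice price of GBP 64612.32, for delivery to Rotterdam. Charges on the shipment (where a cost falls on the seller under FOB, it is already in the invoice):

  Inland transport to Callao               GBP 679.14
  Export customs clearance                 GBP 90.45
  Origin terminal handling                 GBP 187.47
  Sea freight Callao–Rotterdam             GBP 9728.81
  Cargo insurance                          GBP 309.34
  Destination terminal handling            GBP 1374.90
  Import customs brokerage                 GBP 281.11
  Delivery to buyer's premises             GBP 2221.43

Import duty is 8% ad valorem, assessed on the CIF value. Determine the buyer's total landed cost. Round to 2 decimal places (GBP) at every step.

Total landed cost: GBP 84499.95

FOB: the seller bears costs until goods are on board at the origin port; the buyer bears freight, insurance and all costs thereafter.
Already in the invoice (seller's account under FOB): inland to port, export clearance, origin terminal — exclude.
CIF value = FOB price + freight + insurance = 64612.32 + 9728.81 + 309.34 = 74650.47
Import duty = 74650.47 × 8% = 5972.04
Buyer bears: freight 9728.81 + insurance 309.34 + destination terminal 1374.90 + brokerage 281.11 + delivery 2221.43 + duty 5972.04 = 19887.63
Landed cost = invoice 64612.32 + 19887.63 = 84499.95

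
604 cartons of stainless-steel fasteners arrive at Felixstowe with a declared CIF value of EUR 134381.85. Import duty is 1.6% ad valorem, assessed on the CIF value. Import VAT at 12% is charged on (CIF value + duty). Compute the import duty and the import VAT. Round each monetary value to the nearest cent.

Import duty: EUR 2150.11; import VAT: EUR 16383.84

Import duty = 134381.85 × 1.6% = 2150.11
VAT base = CIF + duty = 134381.85 + 2150.11 = 136531.96
Import VAT = 136531.96 × 12% = 16383.84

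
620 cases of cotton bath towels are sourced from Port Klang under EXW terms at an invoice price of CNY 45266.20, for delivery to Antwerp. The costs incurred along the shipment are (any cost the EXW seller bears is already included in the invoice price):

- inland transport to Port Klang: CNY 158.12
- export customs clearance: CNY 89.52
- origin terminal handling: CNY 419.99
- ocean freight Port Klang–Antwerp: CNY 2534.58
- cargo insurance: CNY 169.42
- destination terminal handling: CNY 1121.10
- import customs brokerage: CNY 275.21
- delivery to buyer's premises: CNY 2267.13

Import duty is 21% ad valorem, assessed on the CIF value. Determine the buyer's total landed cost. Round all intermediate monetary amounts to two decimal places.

EXW: the seller makes goods available at their premises; the buyer bears all onward costs.
CIF value = EXW price + inland to port + export clearance + origin terminal + freight + insurance = 45266.20 + 158.12 + 89.52 + 419.99 + 2534.58 + 169.42 = 48637.83
Import duty = 48637.83 × 21% = 10213.94
Buyer bears: inland to port 158.12 + export clearance 89.52 + origin terminal 419.99 + freight 2534.58 + insurance 169.42 + destination terminal 1121.10 + brokerage 275.21 + delivery 2267.13 + duty 10213.94 = 17249.01
Landed cost = invoice 45266.20 + 17249.01 = 62515.21

Total landed cost: CNY 62515.21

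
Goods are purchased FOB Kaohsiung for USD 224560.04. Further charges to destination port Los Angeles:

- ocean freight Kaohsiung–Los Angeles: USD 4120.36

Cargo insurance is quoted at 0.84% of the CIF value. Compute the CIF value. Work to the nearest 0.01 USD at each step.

Let C be the CIF value. C = FOB price + freight + 0.84% × C
C − 0.84% × C = 224560.04 + 4120.36
0.9916 × C = 228680.40
C = 228680.40 / 0.9916 = 230617.59
Insurance premium = 0.84% × 230617.59 = 1937.19

CIF value: USD 230617.59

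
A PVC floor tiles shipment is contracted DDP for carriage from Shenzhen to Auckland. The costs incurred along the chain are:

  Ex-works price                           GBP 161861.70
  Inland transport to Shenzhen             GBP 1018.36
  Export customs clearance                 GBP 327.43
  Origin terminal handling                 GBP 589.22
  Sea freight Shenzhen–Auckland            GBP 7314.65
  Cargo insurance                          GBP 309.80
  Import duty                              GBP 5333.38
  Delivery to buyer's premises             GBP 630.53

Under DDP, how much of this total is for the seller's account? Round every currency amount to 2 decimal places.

DDP: the seller bears all costs including import duty.
Seller's account: goods 161861.70 + inland to port 1018.36 + export clearance 327.43 + origin terminal 589.22 + freight 7314.65 + insurance 309.80 + duty 5333.38 + delivery 630.53 = 177385.07
Buyer's account: 0.00

Seller's account: GBP 177385.07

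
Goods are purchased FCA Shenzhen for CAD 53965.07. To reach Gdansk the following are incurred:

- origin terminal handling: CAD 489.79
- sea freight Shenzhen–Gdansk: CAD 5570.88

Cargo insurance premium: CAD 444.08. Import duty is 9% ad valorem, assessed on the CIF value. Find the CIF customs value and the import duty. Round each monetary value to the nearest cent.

CIF value: CAD 60469.82; import duty: CAD 5442.28

CIF = FCA price + pre-shipment costs + freight + insurance
CIF = 53965.07 + 489.79 + 5570.88 + 444.08 = 60469.82
Import duty = 60469.82 × 9% = 5442.28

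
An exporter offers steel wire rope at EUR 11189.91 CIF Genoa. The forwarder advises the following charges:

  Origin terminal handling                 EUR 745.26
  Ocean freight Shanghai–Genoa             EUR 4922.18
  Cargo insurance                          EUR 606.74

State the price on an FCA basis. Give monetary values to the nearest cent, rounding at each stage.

FCA price: EUR 4915.73

From CIF to FCA, the seller no longer bears: origin terminal, freight, insurance.
FCA price = 11189.91 − 745.26 − 4922.18 − 606.74 = 4915.73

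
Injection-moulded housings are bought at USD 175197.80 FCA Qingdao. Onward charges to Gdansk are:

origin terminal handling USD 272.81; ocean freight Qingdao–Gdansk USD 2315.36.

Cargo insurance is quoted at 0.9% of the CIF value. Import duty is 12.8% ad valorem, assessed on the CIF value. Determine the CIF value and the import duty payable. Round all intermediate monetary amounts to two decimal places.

Let C be the CIF value. C = FCA price + pre-shipment costs + freight + 0.9% × C
C − 0.9% × C = 175197.80 + 272.81 + 2315.36
0.991 × C = 177785.97
C = 177785.97 / 0.991 = 179400.58
Insurance premium = 0.9% × 179400.58 = 1614.61
Import duty = 179400.58 × 12.8% = 22963.27

CIF value: USD 179400.58; import duty: USD 22963.27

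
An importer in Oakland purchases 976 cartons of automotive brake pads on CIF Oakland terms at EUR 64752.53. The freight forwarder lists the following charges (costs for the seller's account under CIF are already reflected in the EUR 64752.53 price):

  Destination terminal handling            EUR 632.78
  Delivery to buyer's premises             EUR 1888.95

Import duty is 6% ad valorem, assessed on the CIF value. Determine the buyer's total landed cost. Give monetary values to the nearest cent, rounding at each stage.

Total landed cost: EUR 71159.41

CIF: the seller pays costs through ocean freight and marine insurance to the destination port.
The CIF price already equals the CIF value: 64752.53
Import duty = 64752.53 × 6% = 3885.15
Buyer bears: destination terminal 632.78 + delivery 1888.95 + duty 3885.15 = 6406.88
Landed cost = invoice 64752.53 + 6406.88 = 71159.41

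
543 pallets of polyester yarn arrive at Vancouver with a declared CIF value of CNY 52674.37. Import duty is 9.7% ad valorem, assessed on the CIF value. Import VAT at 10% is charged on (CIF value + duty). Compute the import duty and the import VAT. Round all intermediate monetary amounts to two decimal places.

Import duty: CNY 5109.41; import VAT: CNY 5778.38

Import duty = 52674.37 × 9.7% = 5109.41
VAT base = CIF + duty = 52674.37 + 5109.41 = 57783.78
Import VAT = 57783.78 × 10% = 5778.38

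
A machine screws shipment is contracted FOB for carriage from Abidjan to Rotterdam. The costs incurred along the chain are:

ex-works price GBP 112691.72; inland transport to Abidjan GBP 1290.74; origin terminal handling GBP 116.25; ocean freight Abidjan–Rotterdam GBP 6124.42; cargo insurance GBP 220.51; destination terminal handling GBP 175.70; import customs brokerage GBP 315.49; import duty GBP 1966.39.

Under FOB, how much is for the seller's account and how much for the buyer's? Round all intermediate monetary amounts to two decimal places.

Seller: GBP 114098.71; buyer: GBP 8802.51

FOB: the seller bears costs until goods are on board at the origin port; the buyer bears freight, insurance and all costs thereafter.
Seller's account: goods 112691.72 + inland to port 1290.74 + origin terminal 116.25 = 114098.71
Buyer's account: freight 6124.42 + insurance 220.51 + destination terminal 175.70 + brokerage 315.49 + duty 1966.39 = 8802.51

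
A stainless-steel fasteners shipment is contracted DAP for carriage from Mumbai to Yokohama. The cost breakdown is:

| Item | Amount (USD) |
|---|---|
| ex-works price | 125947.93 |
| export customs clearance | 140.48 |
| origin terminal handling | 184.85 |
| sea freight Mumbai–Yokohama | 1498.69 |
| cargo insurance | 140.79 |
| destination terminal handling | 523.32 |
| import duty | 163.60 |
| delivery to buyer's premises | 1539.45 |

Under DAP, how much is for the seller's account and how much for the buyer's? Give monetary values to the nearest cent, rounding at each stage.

DAP: the seller bears all costs to the named destination except import duty and clearance.
Seller's account: goods 125947.93 + export clearance 140.48 + origin terminal 184.85 + freight 1498.69 + insurance 140.79 + destination terminal 523.32 + delivery 1539.45 = 129975.51
Buyer's account: duty 163.60 = 163.60

Seller: USD 129975.51; buyer: USD 163.60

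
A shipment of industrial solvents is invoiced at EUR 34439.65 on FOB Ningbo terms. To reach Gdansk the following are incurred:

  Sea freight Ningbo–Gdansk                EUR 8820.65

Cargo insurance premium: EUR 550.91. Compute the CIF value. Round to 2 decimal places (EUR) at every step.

CIF value: EUR 43811.21

CIF = FOB price + freight + insurance
CIF = 34439.65 + 8820.65 + 550.91 = 43811.21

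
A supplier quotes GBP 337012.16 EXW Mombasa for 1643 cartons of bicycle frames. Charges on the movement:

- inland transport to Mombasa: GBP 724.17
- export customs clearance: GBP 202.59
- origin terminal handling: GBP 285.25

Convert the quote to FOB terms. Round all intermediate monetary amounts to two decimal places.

From EXW to FOB, the seller additionally bears: inland to port, export clearance, origin terminal.
FOB price = 337012.16 + 724.17 + 202.59 + 285.25 = 338224.17

FOB price: GBP 338224.17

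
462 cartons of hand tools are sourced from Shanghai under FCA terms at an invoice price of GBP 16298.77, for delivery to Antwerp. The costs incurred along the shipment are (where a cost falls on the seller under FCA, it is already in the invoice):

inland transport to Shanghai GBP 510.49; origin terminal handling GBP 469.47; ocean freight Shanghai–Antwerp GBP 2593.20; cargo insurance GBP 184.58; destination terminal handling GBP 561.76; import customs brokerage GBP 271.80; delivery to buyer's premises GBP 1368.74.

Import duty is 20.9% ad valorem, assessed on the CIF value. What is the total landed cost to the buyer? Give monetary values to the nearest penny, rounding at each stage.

FCA: the seller delivers export-cleared goods to the carrier; the buyer bears costs from that point.
Already in the invoice (seller's account under FCA): inland to port — exclude.
CIF value = FCA price + origin terminal + freight + insurance = 16298.77 + 469.47 + 2593.20 + 184.58 = 19546.02
Import duty = 19546.02 × 20.9% = 4085.12
Buyer bears: origin terminal 469.47 + freight 2593.20 + insurance 184.58 + destination terminal 561.76 + brokerage 271.80 + delivery 1368.74 + duty 4085.12 = 9534.67
Landed cost = invoice 16298.77 + 9534.67 = 25833.44

Total landed cost: GBP 25833.44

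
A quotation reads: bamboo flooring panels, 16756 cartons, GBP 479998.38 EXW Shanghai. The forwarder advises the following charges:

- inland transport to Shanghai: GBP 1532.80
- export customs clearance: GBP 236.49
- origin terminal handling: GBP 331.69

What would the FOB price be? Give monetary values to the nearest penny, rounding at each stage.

FOB price: GBP 482099.36

From EXW to FOB, the seller additionally bears: inland to port, export clearance, origin terminal.
FOB price = 479998.38 + 1532.80 + 236.49 + 331.69 = 482099.36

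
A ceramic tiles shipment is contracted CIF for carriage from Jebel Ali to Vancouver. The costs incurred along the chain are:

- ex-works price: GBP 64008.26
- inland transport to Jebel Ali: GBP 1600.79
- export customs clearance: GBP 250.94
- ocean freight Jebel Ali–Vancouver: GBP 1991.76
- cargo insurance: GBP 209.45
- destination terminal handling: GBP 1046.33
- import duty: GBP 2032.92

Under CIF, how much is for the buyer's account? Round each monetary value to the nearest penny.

Buyer's account: GBP 3079.25

CIF: the seller pays costs through ocean freight and marine insurance to the destination port.
Seller's account: goods 64008.26 + inland to port 1600.79 + export clearance 250.94 + freight 1991.76 + insurance 209.45 = 68061.20
Buyer's account: destination terminal 1046.33 + duty 2032.92 = 3079.25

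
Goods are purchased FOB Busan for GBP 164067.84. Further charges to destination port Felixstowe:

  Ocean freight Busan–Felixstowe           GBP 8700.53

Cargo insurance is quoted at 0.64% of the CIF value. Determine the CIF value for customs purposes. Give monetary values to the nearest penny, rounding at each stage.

Let C be the CIF value. C = FOB price + freight + 0.64% × C
C − 0.64% × C = 164067.84 + 8700.53
0.9936 × C = 172768.37
C = 172768.37 / 0.9936 = 173881.21
Insurance premium = 0.64% × 173881.21 = 1112.84

CIF value: GBP 173881.21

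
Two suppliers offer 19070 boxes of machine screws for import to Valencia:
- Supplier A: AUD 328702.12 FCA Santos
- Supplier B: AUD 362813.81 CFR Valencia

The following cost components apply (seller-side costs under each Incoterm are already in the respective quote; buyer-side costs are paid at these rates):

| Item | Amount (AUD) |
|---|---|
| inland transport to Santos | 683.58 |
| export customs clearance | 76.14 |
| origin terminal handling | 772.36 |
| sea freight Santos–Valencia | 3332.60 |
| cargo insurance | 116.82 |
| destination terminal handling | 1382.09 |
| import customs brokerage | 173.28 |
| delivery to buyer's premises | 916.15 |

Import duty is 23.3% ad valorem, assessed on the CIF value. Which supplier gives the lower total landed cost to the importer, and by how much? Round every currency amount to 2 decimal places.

Supplier A is cheaper by AUD 36998.30

Supplier A (FCA):
CIF value = FCA price + origin terminal + freight + insurance = 328702.12 + 772.36 + 3332.60 + 116.82 = 332923.90
Import duty = 332923.90 × 23.3% = 77571.27
Buyer bears (A): 772.36 + 3332.60 + 116.82 + 1382.09 + 173.28 + 916.15 = 6693.30
Landed cost (A) = invoice 328702.12 + 6693.30 + duty 77571.27 = 412966.69
Supplier B (CFR):
CIF value = CFR price + insurance = 362813.81 + 116.82 = 362930.63
Import duty = 362930.63 × 23.3% = 84562.84
Buyer bears (B): 116.82 + 1382.09 + 173.28 + 916.15 = 2588.34
Landed cost (B) = invoice 362813.81 + 2588.34 + duty 84562.84 = 449964.99
Difference = |412966.69 − 449964.99| = 36998.30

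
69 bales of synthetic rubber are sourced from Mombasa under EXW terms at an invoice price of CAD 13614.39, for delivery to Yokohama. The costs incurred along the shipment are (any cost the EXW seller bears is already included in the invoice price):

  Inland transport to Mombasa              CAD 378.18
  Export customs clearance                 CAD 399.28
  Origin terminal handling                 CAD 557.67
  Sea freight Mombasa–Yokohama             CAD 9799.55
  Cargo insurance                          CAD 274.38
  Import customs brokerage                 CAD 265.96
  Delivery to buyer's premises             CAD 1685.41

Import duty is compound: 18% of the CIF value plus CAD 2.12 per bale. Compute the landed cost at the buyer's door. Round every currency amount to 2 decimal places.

EXW: the seller makes goods available at their premises; the buyer bears all onward costs.
CIF value = EXW price + inland to port + export clearance + origin terminal + freight + insurance = 13614.39 + 378.18 + 399.28 + 557.67 + 9799.55 + 274.38 = 25023.45
Ad valorem component: 25023.45 × 18% = 4504.22
Specific component: 69 × 2.12 = 146.28
Import duty = 4504.22 + 146.28 = 4650.50
Buyer bears: inland to port 378.18 + export clearance 399.28 + origin terminal 557.67 + freight 9799.55 + insurance 274.38 + brokerage 265.96 + delivery 1685.41 + duty 4650.50 = 18010.93
Landed cost = invoice 13614.39 + 18010.93 = 31625.32

Total landed cost: CAD 31625.32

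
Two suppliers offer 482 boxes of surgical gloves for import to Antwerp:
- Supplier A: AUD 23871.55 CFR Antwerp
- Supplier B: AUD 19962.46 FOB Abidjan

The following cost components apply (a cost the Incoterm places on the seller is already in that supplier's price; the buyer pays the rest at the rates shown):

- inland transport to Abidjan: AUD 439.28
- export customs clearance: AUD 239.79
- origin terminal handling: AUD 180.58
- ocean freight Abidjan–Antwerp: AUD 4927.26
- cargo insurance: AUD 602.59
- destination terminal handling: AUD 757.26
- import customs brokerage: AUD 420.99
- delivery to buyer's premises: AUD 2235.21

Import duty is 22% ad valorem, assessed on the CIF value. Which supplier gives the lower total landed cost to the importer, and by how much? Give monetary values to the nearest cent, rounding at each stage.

Supplier A (CFR):
CIF value = CFR price + insurance = 23871.55 + 602.59 = 24474.14
Import duty = 24474.14 × 22% = 5384.31
Buyer bears (A): 602.59 + 757.26 + 420.99 + 2235.21 = 4016.05
Landed cost (A) = invoice 23871.55 + 4016.05 + duty 5384.31 = 33271.91
Supplier B (FOB):
CIF value = FOB price + freight + insurance = 19962.46 + 4927.26 + 602.59 = 25492.31
Import duty = 25492.31 × 22% = 5608.31
Buyer bears (B): 4927.26 + 602.59 + 757.26 + 420.99 + 2235.21 = 8943.31
Landed cost (B) = invoice 19962.46 + 8943.31 + duty 5608.31 = 34514.08
Difference = |33271.91 − 34514.08| = 1242.17

Supplier A is cheaper by AUD 1242.17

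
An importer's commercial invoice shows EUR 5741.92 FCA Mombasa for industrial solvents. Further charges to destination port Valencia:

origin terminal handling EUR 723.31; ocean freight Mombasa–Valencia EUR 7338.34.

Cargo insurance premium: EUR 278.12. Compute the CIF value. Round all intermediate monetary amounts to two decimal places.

CIF = FCA price + pre-shipment costs + freight + insurance
CIF = 5741.92 + 723.31 + 7338.34 + 278.12 = 14081.69

CIF value: EUR 14081.69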